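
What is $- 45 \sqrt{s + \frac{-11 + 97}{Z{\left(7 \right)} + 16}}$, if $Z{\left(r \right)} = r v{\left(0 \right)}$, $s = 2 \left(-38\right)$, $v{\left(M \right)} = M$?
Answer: $- \frac{45 i \sqrt{1130}}{4} \approx - 378.17 i$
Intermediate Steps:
$s = -76$
$Z{\left(r \right)} = 0$ ($Z{\left(r \right)} = r 0 = 0$)
$- 45 \sqrt{s + \frac{-11 + 97}{Z{\left(7 \right)} + 16}} = - 45 \sqrt{-76 + \frac{-11 + 97}{0 + 16}} = - 45 \sqrt{-76 + \frac{86}{16}} = - 45 \sqrt{-76 + 86 \cdot \frac{1}{16}} = - 45 \sqrt{-76 + \frac{43}{8}} = - 45 \sqrt{- \frac{565}{8}} = - 45 \frac{i \sqrt{1130}}{4} = - \frac{45 i \sqrt{1130}}{4}$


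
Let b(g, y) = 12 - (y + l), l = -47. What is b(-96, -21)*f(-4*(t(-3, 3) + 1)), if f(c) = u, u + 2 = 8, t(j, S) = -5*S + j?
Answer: 480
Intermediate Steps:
t(j, S) = j - 5*S
u = 6 (u = -2 + 8 = 6)
f(c) = 6
b(g, y) = 59 - y (b(g, y) = 12 - (y - 47) = 12 - (-47 + y) = 12 + (47 - y) = 59 - y)
b(-96, -21)*f(-4*(t(-3, 3) + 1)) = (59 - 1*(-21))*6 = (59 + 21)*6 = 80*6 = 480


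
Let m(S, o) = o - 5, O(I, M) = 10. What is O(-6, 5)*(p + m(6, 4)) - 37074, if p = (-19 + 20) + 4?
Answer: -37034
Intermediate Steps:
m(S, o) = -5 + o
p = 5 (p = 1 + 4 = 5)
O(-6, 5)*(p + m(6, 4)) - 37074 = 10*(5 + (-5 + 4)) - 37074 = 10*(5 - 1) - 37074 = 10*4 - 37074 = 40 - 37074 = -37034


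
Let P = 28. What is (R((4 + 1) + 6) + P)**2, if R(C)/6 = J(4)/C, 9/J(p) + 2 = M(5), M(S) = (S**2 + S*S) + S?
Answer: 268238884/339889 ≈ 789.20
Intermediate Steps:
M(S) = S + 2*S**2 (M(S) = (S**2 + S**2) + S = 2*S**2 + S = S + 2*S**2)
J(p) = 9/53 (J(p) = 9/(-2 + 5*(1 + 2*5)) = 9/(-2 + 5*(1 + 10)) = 9/(-2 + 5*11) = 9/(-2 + 55) = 9/53)
R(C) = 54/(53*C) (R(C) = 6*(9/(53*C)) = 54/(53*C))
(R((4 + 1) + 6) + P)**2 = (54/(53*((4 + 1) + 6)) + 28)**2 = (54/(53*(5 + 6)) + 28)**2 = ((54/53)/11 + 28)**2 = ((54/53)*(1/11) + 28)**2 = (54/583 + 28)**2 = (16378/583)**2 = 268238884/339889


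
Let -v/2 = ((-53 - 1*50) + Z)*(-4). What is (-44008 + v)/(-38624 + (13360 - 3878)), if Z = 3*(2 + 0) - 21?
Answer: 7492/4857 ≈ 1.5425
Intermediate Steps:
Z = -15 (Z = 3*2 - 21 = 6 - 21 = -15)
v = -944 (v = -2*((-53 - 1*50) - 15)*(-4) = -2*((-53 - 50) - 15)*(-4) = -2*(-103 - 15)*(-4) = -(-236)*(-4) = -2*472 = -944)
(-44008 + v)/(-38624 + (13360 - 3878)) = (-44008 - 944)/(-38624 + (13360 - 3878)) = -44952/(-38624 + 9482) = -44952/(-29142) = -44952*(-1/29142) = 7492/4857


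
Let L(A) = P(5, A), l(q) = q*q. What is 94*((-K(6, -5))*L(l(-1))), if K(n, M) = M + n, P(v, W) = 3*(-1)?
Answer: 282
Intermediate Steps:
l(q) = q²
P(v, W) = -3
L(A) = -3
94*((-K(6, -5))*L(l(-1))) = 94*(-(-5 + 6)*(-3)) = 94*(-1*1*(-3)) = 94*(-1*(-3)) = 94*3 = 282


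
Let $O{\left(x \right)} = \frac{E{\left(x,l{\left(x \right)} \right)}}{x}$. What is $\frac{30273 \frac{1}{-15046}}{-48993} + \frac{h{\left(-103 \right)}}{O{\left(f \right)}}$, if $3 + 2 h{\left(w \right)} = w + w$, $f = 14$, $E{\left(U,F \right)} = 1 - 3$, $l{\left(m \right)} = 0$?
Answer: $\frac{89870714705}{122858113} \approx 731.5$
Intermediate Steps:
$E{\left(U,F \right)} = -2$
$h{\left(w \right)} = - \frac{3}{2} + w$ ($h{\left(w \right)} = - \frac{3}{2} + \frac{w + w}{2} = - \frac{3}{2} + \frac{2 w}{2} = - \frac{3}{2} + w$)
$O{\left(x \right)} = - \frac{2}{x}$
$\frac{30273 \frac{1}{-15046}}{-48993} + \frac{h{\left(-103 \right)}}{O{\left(f \right)}} = \frac{30273 \frac{1}{-15046}}{-48993} + \frac{- \frac{3}{2} - 103}{\left(-2\right) \frac{1}{14}} = 30273 \left(- \frac{1}{15046}\right) \left(- \frac{1}{48993}\right) - \frac{209}{2 \left(\left(-2\right) \frac{1}{14}\right)} = \left(- \frac{30273}{15046}\right) \left(- \frac{1}{48993}\right) - \frac{209}{2 \left(- \frac{1}{7}\right)} = \frac{10091}{245716226} - - \frac{1463}{2} = \frac{10091}{245716226} + \frac{1463}{2} = \frac{89870714705}{122858113}$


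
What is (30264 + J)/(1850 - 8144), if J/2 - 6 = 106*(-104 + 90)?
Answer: -13654/3147 ≈ -4.3387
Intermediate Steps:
J = -2956 (J = 12 + 2*(106*(-104 + 90)) = 12 + 2*(106*(-14)) = 12 + 2*(-1484) = 12 - 2968 = -2956)
(30264 + J)/(1850 - 8144) = (30264 - 2956)/(1850 - 8144) = 27308/(-6294) = 27308*(-1/6294) = -13654/3147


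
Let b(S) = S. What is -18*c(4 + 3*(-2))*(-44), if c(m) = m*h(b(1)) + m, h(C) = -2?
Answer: 1584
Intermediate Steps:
c(m) = -m (c(m) = m*(-2) + m = -2*m + m = -m)
-18*c(4 + 3*(-2))*(-44) = -(-18)*(4 + 3*(-2))*(-44) = -(-18)*(4 - 6)*(-44) = -(-18)*(-2)*(-44) = -18*2*(-44) = -36*(-44) = 1584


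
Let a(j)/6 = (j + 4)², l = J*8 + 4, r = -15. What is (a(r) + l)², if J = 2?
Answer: 556516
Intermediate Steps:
l = 20 (l = 2*8 + 4 = 16 + 4 = 20)
a(j) = 6*(4 + j)² (a(j) = 6*(j + 4)² = 6*(4 + j)²)
(a(r) + l)² = (6*(4 - 15)² + 20)² = (6*(-11)² + 20)² = (6*121 + 20)² = (726 + 20)² = 746² = 556516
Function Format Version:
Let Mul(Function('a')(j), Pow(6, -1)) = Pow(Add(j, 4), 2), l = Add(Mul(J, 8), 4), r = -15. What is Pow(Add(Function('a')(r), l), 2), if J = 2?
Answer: 556516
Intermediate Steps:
l = 20 (l = Add(Mul(2, 8), 4) = Add(16, 4) = 20)
Function('a')(j) = Mul(6, Pow(Add(4, j), 2)) (Function('a')(j) = Mul(6, Pow(Add(j, 4), 2)) = Mul(6, Pow(Add(4, j), 2)))
Pow(Add(Function('a')(r), l), 2) = Pow(Add(Mul(6, Pow(Add(4, -15), 2)), 20), 2) = Pow(Add(Mul(6, Pow(-11, 2)), 20), 2) = Pow(Add(Mul(6, 121), 20), 2) = Pow(Add(726, 20), 2) = Pow(746, 2) = 556516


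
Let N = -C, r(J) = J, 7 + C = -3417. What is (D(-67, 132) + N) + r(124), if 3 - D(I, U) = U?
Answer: 3419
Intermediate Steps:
C = -3424 (C = -7 - 3417 = -3424)
D(I, U) = 3 - U
N = 3424 (N = -1*(-3424) = 3424)
(D(-67, 132) + N) + r(124) = ((3 - 1*132) + 3424) + 124 = ((3 - 132) + 3424) + 124 = (-129 + 3424) + 124 = 3295 + 124 = 3419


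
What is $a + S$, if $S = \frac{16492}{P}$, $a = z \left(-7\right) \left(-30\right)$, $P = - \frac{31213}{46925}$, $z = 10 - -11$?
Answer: $- \frac{90891110}{4459} \approx -20384.0$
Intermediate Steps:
$z = 21$ ($z = 10 + 11 = 21$)
$P = - \frac{31213}{46925}$ ($P = \left(-31213\right) \frac{1}{46925} = - \frac{31213}{46925} \approx -0.66517$)
$a = 4410$ ($a = 21 \left(-7\right) \left(-30\right) = \left(-147\right) \left(-30\right) = 4410$)
$S = - \frac{110555300}{4459}$ ($S = \frac{16492}{- \frac{31213}{46925}} = 16492 \left(- \frac{46925}{31213}\right) = - \frac{110555300}{4459} \approx -24794.0$)
$a + S = 4410 - \frac{110555300}{4459} = - \frac{90891110}{4459}$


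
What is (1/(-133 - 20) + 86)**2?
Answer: 173106649/23409 ≈ 7394.9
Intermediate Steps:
(1/(-133 - 20) + 86)**2 = (1/(-153) + 86)**2 = (-1/153 + 86)**2 = (13157/153)**2 = 173106649/23409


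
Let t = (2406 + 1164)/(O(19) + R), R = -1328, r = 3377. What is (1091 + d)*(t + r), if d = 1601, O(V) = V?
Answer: 99918964/11 ≈ 9.0835e+6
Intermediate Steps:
t = -30/11 (t = (2406 + 1164)/(19 - 1328) = 3570/(-1309) = 3570*(-1/1309) = -30/11 ≈ -2.7273)
(1091 + d)*(t + r) = (1091 + 1601)*(-30/11 + 3377) = 2692*(37117/11) = 99918964/11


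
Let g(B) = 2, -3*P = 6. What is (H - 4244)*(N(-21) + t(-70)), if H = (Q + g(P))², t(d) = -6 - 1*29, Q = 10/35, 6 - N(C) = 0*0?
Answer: 6023300/49 ≈ 1.2292e+5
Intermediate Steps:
P = -2 (P = -⅓*6 = -2)
N(C) = 6 (N(C) = 6 - 0*0 = 6 - 1*0 = 6 + 0 = 6)
Q = 2/7 (Q = 10*(1/35) = 2/7 ≈ 0.28571)
t(d) = -35 (t(d) = -6 - 29 = -35)
H = 256/49 (H = (2/7 + 2)² = (16/7)² = 256/49 ≈ 5.2245)
(H - 4244)*(N(-21) + t(-70)) = (256/49 - 4244)*(6 - 35) = -207700/49*(-29) = 6023300/49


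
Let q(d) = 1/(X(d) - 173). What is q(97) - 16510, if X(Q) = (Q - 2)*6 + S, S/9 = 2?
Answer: -6851649/415 ≈ -16510.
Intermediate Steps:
S = 18 (S = 9*2 = 18)
X(Q) = 6 + 6*Q (X(Q) = (Q - 2)*6 + 18 = (-2 + Q)*6 + 18 = (-12 + 6*Q) + 18 = 6 + 6*Q)
q(d) = 1/(-167 + 6*d) (q(d) = 1/((6 + 6*d) - 173) = 1/(-167 + 6*d))
q(97) - 16510 = 1/(-167 + 6*97) - 16510 = 1/(-167 + 582) - 16510 = 1/415 - 16510 = -6851649/415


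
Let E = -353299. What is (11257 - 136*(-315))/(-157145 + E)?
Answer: -54097/510444 ≈ -0.10598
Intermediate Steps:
(11257 - 136*(-315))/(-157145 + E) = (11257 - 136*(-315))/(-157145 - 353299) = (11257 + 42840)/(-510444) = 54097*(-1/510444) = -54097/510444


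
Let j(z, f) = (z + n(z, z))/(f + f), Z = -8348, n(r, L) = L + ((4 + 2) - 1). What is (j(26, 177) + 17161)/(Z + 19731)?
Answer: 2025017/1343194 ≈ 1.5076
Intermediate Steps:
n(r, L) = 5 + L (n(r, L) = L + (6 - 1) = L + 5 = 5 + L)
j(z, f) = (5 + 2*z)/(2*f) (j(z, f) = (z + (5 + z))/(f + f) = (5 + 2*z)/((2*f)) = (5 + 2*z)*(1/(2*f)) = (5 + 2*z)/(2*f))
(j(26, 177) + 17161)/(Z + 19731) = ((5/2 + 26)/177 + 17161)/(-8348 + 19731) = ((1/177)*(57/2) + 17161)/11383 = (19/118 + 17161)*(1/11383) = (2025017/118)*(1/11383) = 2025017/1343194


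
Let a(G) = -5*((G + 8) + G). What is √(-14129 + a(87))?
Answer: 3*I*√1671 ≈ 122.63*I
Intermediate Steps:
a(G) = -40 - 10*G (a(G) = -5*((8 + G) + G) = -5*(8 + 2*G) = -40 - 10*G)
√(-14129 + a(87)) = √(-14129 + (-40 - 10*87)) = √(-14129 + (-40 - 870)) = √(-14129 - 910) = √(-15039) = 3*I*√1671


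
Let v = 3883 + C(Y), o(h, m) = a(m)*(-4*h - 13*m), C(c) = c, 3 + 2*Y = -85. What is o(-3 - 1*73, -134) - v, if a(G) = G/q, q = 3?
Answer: -95227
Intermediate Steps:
a(G) = G/3
Y = -44 (Y = -3/2 + (½)*(-85) = -3/2 - 85/2 = -44)
o(h, m) = m*(-13*m - 4*h)/3 (o(h, m) = (m/3)*(-4*h - 13*m) = (m/3)*(-13*m - 4*h) = m*(-13*m - 4*h)/3)
v = 3839 (v = 3883 - 44 = 3839)
o(-3 - 1*73, -134) - v = -⅓*(-134)*(4*(-3 - 1*73) + 13*(-134)) - 1*3839 = -⅓*(-134)*(4*(-3 - 73) - 1742) - 3839 = -⅓*(-134)*(4*(-76) - 1742) - 3839 = -⅓*(-134)*(-304 - 1742) - 3839 = -⅓*(-134)*(-2046) - 3839 = -91388 - 3839 = -95227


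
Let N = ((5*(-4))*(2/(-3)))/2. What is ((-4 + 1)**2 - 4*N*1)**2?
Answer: 2809/9 ≈ 312.11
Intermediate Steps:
N = 20/3 (N = -40*(-1)/3*(1/2) = -20*(-2/3)*(1/2) = (40/3)*(1/2) = 20/3 ≈ 6.6667)
((-4 + 1)**2 - 4*N*1)**2 = ((-4 + 1)**2 - 4*20/3*1)**2 = ((-3)**2 - 80/3*1)**2 = (9 - 80/3)**2 = (-53/3)**2 = 2809/9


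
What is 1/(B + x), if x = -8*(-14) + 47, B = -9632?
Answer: -1/9473 ≈ -0.00010556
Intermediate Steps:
x = 159 (x = 112 + 47 = 159)
1/(B + x) = 1/(-9632 + 159) = 1/(-9473) = -1/9473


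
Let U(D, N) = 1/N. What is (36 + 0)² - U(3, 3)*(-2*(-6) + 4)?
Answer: 3872/3 ≈ 1290.7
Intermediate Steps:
(36 + 0)² - U(3, 3)*(-2*(-6) + 4) = (36 + 0)² - (-2*(-6) + 4)/3 = 36² - (12 + 4)/3 = 1296 - 16/3 = 3872/3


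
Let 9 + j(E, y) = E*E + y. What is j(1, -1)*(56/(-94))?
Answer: 252/47 ≈ 5.3617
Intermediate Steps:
j(E, y) = -9 + y + E**2 (j(E, y) = -9 + (E*E + y) = -9 + (E**2 + y) = -9 + (y + E**2) = -9 + y + E**2)
j(1, -1)*(56/(-94)) = (-9 - 1 + 1**2)*(56/(-94)) = (-9 - 1 + 1)*(56*(-1/94)) = -9*(-28/47) = 252/47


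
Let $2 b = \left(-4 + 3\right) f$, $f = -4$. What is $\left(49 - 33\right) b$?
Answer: $32$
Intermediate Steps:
$b = 2$ ($b = \frac{\left(-4 + 3\right) \left(-4\right)}{2} = \frac{\left(-1\right) \left(-4\right)}{2} = \frac{1}{2} \cdot 4 = 2$)
$\left(49 - 33\right) b = \left(49 - 33\right) 2 = 16 \cdot 2 = 32$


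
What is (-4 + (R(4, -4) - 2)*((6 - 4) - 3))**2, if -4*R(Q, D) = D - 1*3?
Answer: 225/16 ≈ 14.063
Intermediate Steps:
R(Q, D) = 3/4 - D/4 (R(Q, D) = -(D - 1*3)/4 = -(D - 3)/4 = -(-3 + D)/4 = 3/4 - D/4)
(-4 + (R(4, -4) - 2)*((6 - 4) - 3))**2 = (-4 + ((3/4 - 1/4*(-4)) - 2)*((6 - 4) - 3))**2 = (-4 + ((3/4 + 1) - 2)*(2 - 3))**2 = (-4 + (7/4 - 2)*(-1))**2 = (-4 - 1/4*(-1))**2 = (-4 + 1/4)**2 = (-15/4)**2 = 225/16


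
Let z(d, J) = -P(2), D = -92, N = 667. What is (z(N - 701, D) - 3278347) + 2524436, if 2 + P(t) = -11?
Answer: -753898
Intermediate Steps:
P(t) = -13 (P(t) = -2 - 11 = -13)
z(d, J) = 13 (z(d, J) = -1*(-13) = 13)
(z(N - 701, D) - 3278347) + 2524436 = (13 - 3278347) + 2524436 = -3278334 + 2524436 = -753898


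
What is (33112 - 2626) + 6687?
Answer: 37173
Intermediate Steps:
(33112 - 2626) + 6687 = 30486 + 6687 = 37173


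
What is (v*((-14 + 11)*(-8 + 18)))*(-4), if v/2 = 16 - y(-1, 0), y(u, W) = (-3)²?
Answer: 1680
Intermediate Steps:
y(u, W) = 9
v = 14 (v = 2*(16 - 1*9) = 2*(16 - 9) = 2*7 = 14)
(v*((-14 + 11)*(-8 + 18)))*(-4) = (14*((-14 + 11)*(-8 + 18)))*(-4) = (14*(-3*10))*(-4) = (14*(-30))*(-4) = -420*(-4) = 1680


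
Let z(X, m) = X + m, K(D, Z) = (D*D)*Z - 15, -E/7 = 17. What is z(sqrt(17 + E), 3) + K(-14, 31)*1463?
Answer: 8867246 + I*sqrt(102) ≈ 8.8672e+6 + 10.1*I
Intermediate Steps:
E = -119 (E = -7*17 = -119)
K(D, Z) = -15 + Z*D**2 (K(D, Z) = D**2*Z - 15 = Z*D**2 - 15 = -15 + Z*D**2)
z(sqrt(17 + E), 3) + K(-14, 31)*1463 = (sqrt(17 - 119) + 3) + (-15 + 31*(-14)**2)*1463 = (sqrt(-102) + 3) + (-15 + 31*196)*1463 = (I*sqrt(102) + 3) + (-15 + 6076)*1463 = (3 + I*sqrt(102)) + 6061*1463 = (3 + I*sqrt(102)) + 8867243 = 8867246 + I*sqrt(102)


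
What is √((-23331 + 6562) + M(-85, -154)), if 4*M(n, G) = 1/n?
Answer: I*√484624185/170 ≈ 129.5*I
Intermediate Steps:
M(n, G) = 1/(4*n)
√((-23331 + 6562) + M(-85, -154)) = √((-23331 + 6562) + (¼)/(-85)) = √(-16769 + (¼)*(-1/85)) = √(-16769 - 1/340) = √(-5701461/340) = I*√484624185/170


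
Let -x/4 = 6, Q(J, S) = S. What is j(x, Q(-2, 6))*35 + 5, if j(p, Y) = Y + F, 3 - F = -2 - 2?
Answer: 460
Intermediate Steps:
F = 7 (F = 3 - (-2 - 2) = 3 - 1*(-4) = 3 + 4 = 7)
x = -24 (x = -4*6 = -24)
j(p, Y) = 7 + Y (j(p, Y) = Y + 7 = 7 + Y)
j(x, Q(-2, 6))*35 + 5 = (7 + 6)*35 + 5 = 13*35 + 5 = 455 + 5 = 460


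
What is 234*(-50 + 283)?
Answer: 54522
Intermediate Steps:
234*(-50 + 283) = 234*233 = 54522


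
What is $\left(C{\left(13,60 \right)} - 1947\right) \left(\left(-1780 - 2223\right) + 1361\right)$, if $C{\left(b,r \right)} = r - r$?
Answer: $5143974$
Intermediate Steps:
$C{\left(b,r \right)} = 0$
$\left(C{\left(13,60 \right)} - 1947\right) \left(\left(-1780 - 2223\right) + 1361\right) = \left(0 - 1947\right) \left(\left(-1780 - 2223\right) + 1361\right) = - 1947 \left(-4003 + 1361\right) = \left(-1947\right) \left(-2642\right) = 5143974$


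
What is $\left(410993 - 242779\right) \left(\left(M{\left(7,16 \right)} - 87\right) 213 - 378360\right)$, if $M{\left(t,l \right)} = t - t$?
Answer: $-66762622674$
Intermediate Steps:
$M{\left(t,l \right)} = 0$
$\left(410993 - 242779\right) \left(\left(M{\left(7,16 \right)} - 87\right) 213 - 378360\right) = \left(410993 - 242779\right) \left(\left(0 - 87\right) 213 - 378360\right) = 168214 \left(\left(-87\right) 213 - 378360\right) = 168214 \left(-18531 - 378360\right) = 168214 \left(-396891\right) = -66762622674$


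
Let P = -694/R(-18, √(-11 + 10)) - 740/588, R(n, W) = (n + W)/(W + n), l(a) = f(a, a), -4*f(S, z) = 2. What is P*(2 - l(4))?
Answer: -511015/294 ≈ -1738.1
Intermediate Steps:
f(S, z) = -½ (f(S, z) = -¼*2 = -½)
l(a) = -½
R(n, W) = 1 (R(n, W) = (W + n)/(W + n) = 1)
P = -102203/147 (P = -694/1 - 740/588 = -694*1 - 740*1/588 = -694 - 185/147 = -102203/147 ≈ -695.26)
P*(2 - l(4)) = -102203*(2 - 1*(-½))/147 = -102203*(2 + ½)/147 = -102203/147*5/2 = -511015/294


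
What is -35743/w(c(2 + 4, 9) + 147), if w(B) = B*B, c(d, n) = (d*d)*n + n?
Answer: -35743/230400 ≈ -0.15513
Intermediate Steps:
c(d, n) = n + n*d**2 (c(d, n) = d**2*n + n = n*d**2 + n = n + n*d**2)
w(B) = B**2
-35743/w(c(2 + 4, 9) + 147) = -35743/(9*(1 + (2 + 4)**2) + 147)**2 = -35743/(9*(1 + 6**2) + 147)**2 = -35743/(9*(1 + 36) + 147)**2 = -35743/(9*37 + 147)**2 = -35743/(333 + 147)**2 = -35743/(480**2) = -35743/230400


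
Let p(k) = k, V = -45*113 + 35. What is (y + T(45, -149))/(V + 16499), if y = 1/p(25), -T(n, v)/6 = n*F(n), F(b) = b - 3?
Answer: -283499/286225 ≈ -0.99048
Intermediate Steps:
F(b) = -3 + b
V = -5050 (V = -5085 + 35 = -5050)
T(n, v) = -6*n*(-3 + n)
y = 1/25 ≈ 0.040000
(y + T(45, -149))/(V + 16499) = (1/25 + 6*45*(3 - 1*45))/(-5050 + 16499) = (1/25 + 6*45*(3 - 45))/11449 = (1/25 + 6*45*(-42))*(1/11449) = (1/25 - 11340)*(1/11449) = -283499/25*1/11449 = -283499/286225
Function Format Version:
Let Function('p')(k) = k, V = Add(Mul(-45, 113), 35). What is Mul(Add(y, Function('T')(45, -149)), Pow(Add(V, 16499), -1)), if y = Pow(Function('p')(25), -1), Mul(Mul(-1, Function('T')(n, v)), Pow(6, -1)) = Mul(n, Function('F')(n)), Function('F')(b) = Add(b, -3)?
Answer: Rational(-283499, 286225) ≈ -0.99048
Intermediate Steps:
Function('F')(b) = Add(-3, b)
V = -5050 (V = Add(-5085, 35) = -5050)
Function('T')(n, v) = Mul(-6, n, Add(-3, n)) (Function('T')(n, v) = Mul(-6, Mul(n, Add(-3, n))) = Mul(-6, n, Add(-3, n)))
y = Rational(1, 25) (y = Pow(25, -1) = Rational(1, 25) ≈ 0.040000)
Mul(Add(y, Function('T')(45, -149)), Pow(Add(V, 16499), -1)) = Mul(Add(Rational(1, 25), Mul(6, 45, Add(3, Mul(-1, 45)))), Pow(Add(-5050, 16499), -1)) = Mul(Add(Rational(1, 25), Mul(6, 45, Add(3, -45))), Pow(11449, -1)) = Mul(Add(Rational(1, 25), Mul(6, 45, -42)), Rational(1, 11449)) = Mul(Add(Rational(1, 25), -11340), Rational(1, 11449)) = Mul(Rational(-283499, 25), Rational(1, 11449)) = Rational(-283499, 286225)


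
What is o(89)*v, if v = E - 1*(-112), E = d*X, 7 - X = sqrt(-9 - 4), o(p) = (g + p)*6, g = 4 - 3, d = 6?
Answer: 83160 - 3240*I*sqrt(13) ≈ 83160.0 - 11682.0*I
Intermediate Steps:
g = 1
o(p) = 6 + 6*p (o(p) = (1 + p)*6 = 6 + 6*p)
X = 7 - I*sqrt(13) (X = 7 - sqrt(-9 - 4) = 7 - sqrt(-13) = 7 - I*sqrt(13) ≈ 7.0 - 3.6056*I)
E = 42 - 6*I*sqrt(13) (E = 6*(7 - I*sqrt(13)) = 42 - 6*I*sqrt(13) ≈ 42.0 - 21.633*I)
v = 154 - 6*I*sqrt(13) (v = (42 - 6*I*sqrt(13)) - 1*(-112) = (42 - 6*I*sqrt(13)) + 112 = 154 - 6*I*sqrt(13) ≈ 154.0 - 21.633*I)
o(89)*v = (6 + 6*89)*(154 - 6*I*sqrt(13)) = (6 + 534)*(154 - 6*I*sqrt(13)) = 540*(154 - 6*I*sqrt(13)) = 83160 - 3240*I*sqrt(13)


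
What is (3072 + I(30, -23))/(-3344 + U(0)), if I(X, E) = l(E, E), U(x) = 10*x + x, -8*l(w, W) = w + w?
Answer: -12311/13376 ≈ -0.92038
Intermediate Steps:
l(w, W) = -w/4 (l(w, W) = -(w + w)/8 = -w/4)
U(x) = 11*x
I(X, E) = -E/4
(3072 + I(30, -23))/(-3344 + U(0)) = (3072 - 1/4*(-23))/(-3344 + 11*0) = (3072 + 23/4)/(-3344 + 0) = (12311/4)/(-3344) = (12311/4)*(-1/3344) = -12311/13376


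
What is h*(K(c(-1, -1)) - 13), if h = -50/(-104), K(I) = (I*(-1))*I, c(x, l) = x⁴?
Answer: -175/26 ≈ -6.7308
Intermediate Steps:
K(I) = -I² (K(I) = (-I)*I = -I²)
h = 25/52 (h = -50*(-1/104) = 25/52 ≈ 0.48077)
h*(K(c(-1, -1)) - 13) = 25*(-((-1)⁴)² - 13)/52 = 25*(-1*1² - 13)/52 = 25*(-1*1 - 13)/52 = 25*(-1 - 13)/52 = (25/52)*(-14) = -175/26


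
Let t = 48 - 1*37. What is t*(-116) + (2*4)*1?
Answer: -1268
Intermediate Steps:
t = 11 (t = 48 - 37 = 11)
t*(-116) + (2*4)*1 = 11*(-116) + (2*4)*1 = -1276 + 8*1 = -1276 + 8 = -1268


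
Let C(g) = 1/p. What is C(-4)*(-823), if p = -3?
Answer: 823/3 ≈ 274.33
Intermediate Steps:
C(g) = -⅓ (C(g) = 1/(-3) = -⅓)
C(-4)*(-823) = -⅓*(-823) = 823/3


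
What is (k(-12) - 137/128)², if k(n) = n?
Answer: 2798929/16384 ≈ 170.83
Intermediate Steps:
(k(-12) - 137/128)² = (-12 - 137/128)² = (-1673/128)² = 2798929/16384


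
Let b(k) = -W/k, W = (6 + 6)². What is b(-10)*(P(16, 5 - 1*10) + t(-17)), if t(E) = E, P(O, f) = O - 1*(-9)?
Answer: 576/5 ≈ 115.20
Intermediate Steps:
P(O, f) = 9 + O (P(O, f) = O + 9 = 9 + O)
W = 144 (W = 12² = 144)
b(k) = -144/k
b(-10)*(P(16, 5 - 1*10) + t(-17)) = (-144/(-10))*((9 + 16) - 17) = (-144*(-⅒))*(25 - 17) = (72/5)*8 = 576/5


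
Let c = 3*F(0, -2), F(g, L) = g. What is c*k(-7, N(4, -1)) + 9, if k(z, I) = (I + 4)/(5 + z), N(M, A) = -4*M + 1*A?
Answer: 9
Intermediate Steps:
N(M, A) = A - 4*M (N(M, A) = -4*M + A = A - 4*M)
k(z, I) = (4 + I)/(5 + z)
c = 0 (c = 3*0 = 0)
c*k(-7, N(4, -1)) + 9 = 0*((4 + (-1 - 4*4))/(5 - 7)) + 9 = 0*((4 + (-1 - 16))/(-2)) + 9 = 0*(-(4 - 17)/2) + 9 = 0*(-½*(-13)) + 9 = 0*(13/2) + 9 = 0 + 9 = 9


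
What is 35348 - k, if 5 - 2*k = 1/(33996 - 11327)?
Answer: 801247140/22669 ≈ 35346.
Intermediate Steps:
k = 56672/22669 (k = 5/2 - 1/(2*(33996 - 11327)) = 5/2 - 1/2/22669 = 5/2 - 1/2*1/22669 = 5/2 - 1/45338 = 56672/22669 ≈ 2.5000)
35348 - k = 35348 - 1*56672/22669 = 35348 - 56672/22669 = 801247140/22669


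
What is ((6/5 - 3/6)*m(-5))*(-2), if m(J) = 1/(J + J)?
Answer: 7/50 ≈ 0.14000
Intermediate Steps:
m(J) = 1/(2*J)
((6/5 - 3/6)*m(-5))*(-2) = ((6/5 - 3/6)*((1/2)/(-5)))*(-2) = ((6*(1/5) - 3*1/6)*((1/2)*(-1/5)))*(-2) = ((6/5 - 1/2)*(-1/10))*(-2) = ((7/10)*(-1/10))*(-2) = -7/100*(-2) = 7/50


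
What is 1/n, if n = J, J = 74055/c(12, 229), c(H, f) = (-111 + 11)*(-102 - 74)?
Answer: 3520/14811 ≈ 0.23766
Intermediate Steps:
c(H, f) = 17600 (c(H, f) = -100*(-176) = 17600)
J = 14811/3520 (J = 74055/17600 = 74055*(1/17600) = 14811/3520 ≈ 4.2077)
n = 14811/3520 ≈ 4.2077
1/n = 1/(14811/3520) = 3520/14811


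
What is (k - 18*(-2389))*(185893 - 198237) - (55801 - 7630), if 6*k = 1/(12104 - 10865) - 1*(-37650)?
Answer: -2261138303275/3717 ≈ -6.0832e+8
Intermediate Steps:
k = 46648351/7434 (k = (1/(12104 - 10865) - 1*(-37650))/6 = (1/1239 + 37650)/6 = (⅙)*(46648351/1239) = 46648351/7434 ≈ 6275.0)
(k - 18*(-2389))*(185893 - 198237) - (55801 - 7630) = (46648351/7434 - 18*(-2389))*(185893 - 198237) - (55801 - 7630) = (46648351/7434 + 43002)*(-12344) - 1*48171 = (366325219/7434)*(-12344) - 48171 = -2260959251668/3717 - 48171 = -2261138303275/3717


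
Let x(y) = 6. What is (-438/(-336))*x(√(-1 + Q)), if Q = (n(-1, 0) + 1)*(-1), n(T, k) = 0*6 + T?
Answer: 219/28 ≈ 7.8214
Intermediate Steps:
n(T, k) = T (n(T, k) = 0 + T = T)
Q = 0 (Q = (-1 + 1)*(-1) = 0*(-1) = 0)
(-438/(-336))*x(√(-1 + Q)) = -438/(-336)*6 = -438*(-1/336)*6 = (73/56)*6 = 219/28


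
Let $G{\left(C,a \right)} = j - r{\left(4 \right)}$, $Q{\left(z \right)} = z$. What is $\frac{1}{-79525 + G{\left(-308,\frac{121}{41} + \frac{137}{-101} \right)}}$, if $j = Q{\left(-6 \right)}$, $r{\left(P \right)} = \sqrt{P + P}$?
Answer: $- \frac{79531}{6325179953} + \frac{2 \sqrt{2}}{6325179953} \approx -1.2573 \cdot 10^{-5}$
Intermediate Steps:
$r{\left(P \right)} = \sqrt{2} \sqrt{P}$ ($r{\left(P \right)} = \sqrt{2 P} = \sqrt{2} \sqrt{P}$)
$j = -6$
$G{\left(C,a \right)} = -6 - 2 \sqrt{2}$ ($G{\left(C,a \right)} = -6 - \sqrt{2} \sqrt{4} = -6 - \sqrt{2} \cdot 2 = -6 - 2 \sqrt{2}$)
$\frac{1}{-79525 + G{\left(-308,\frac{121}{41} + \frac{137}{-101} \right)}} = \frac{1}{-79525 - \left(6 + 2 \sqrt{2}\right)} = \frac{1}{-79531 - 2 \sqrt{2}}$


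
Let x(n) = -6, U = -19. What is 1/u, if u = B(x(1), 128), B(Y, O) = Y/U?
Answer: 19/6 ≈ 3.1667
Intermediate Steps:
B(Y, O) = -Y/19 (B(Y, O) = Y/(-19) = Y*(-1/19) = -Y/19)
u = 6/19 (u = -1/19*(-6) = 6/19 ≈ 0.31579)
1/u = 1/(6/19) = 19/6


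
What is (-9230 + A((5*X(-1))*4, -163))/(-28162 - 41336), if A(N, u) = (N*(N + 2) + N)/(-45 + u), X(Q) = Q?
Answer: 160015/1204632 ≈ 0.13283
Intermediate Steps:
A(N, u) = (N + N*(2 + N))/(-45 + u) (A(N, u) = (N*(2 + N) + N)/(-45 + u) = (N + N*(2 + N))/(-45 + u))
(-9230 + A((5*X(-1))*4, -163))/(-28162 - 41336) = (-9230 + ((5*(-1))*4)*(3 + (5*(-1))*4)/(-45 - 163))/(-28162 - 41336) = (-9230 - 5*4*(3 - 5*4)/(-208))/(-69498) = (-9230 - 20*(-1/208)*(3 - 20))*(-1/69498) = (-9230 - 20*(-1/208)*(-17))*(-1/69498) = (-9230 - 85/52)*(-1/69498) = -480045/52*(-1/69498) = 160015/1204632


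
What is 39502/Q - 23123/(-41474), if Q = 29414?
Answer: 1159222935/609958118 ≈ 1.9005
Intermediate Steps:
39502/Q - 23123/(-41474) = 39502/29414 - 23123/(-41474) = 39502*(1/29414) - 23123*(-1/41474) = 19751/14707 + 23123/41474 = 1159222935/609958118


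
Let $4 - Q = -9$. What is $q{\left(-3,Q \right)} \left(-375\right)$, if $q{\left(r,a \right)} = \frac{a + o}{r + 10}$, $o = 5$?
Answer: $- \frac{6750}{7} \approx -964.29$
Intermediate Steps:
$Q = 13$ ($Q = 4 - -9 = 4 + 9 = 13$)
$q{\left(r,a \right)} = \frac{5 + a}{10 + r}$ ($q{\left(r,a \right)} = \frac{a + 5}{r + 10} = \frac{5 + a}{10 + r}$)
$q{\left(-3,Q \right)} \left(-375\right) = \frac{5 + 13}{10 - 3} \left(-375\right) = \frac{1}{7} \cdot 18 \left(-375\right) = \frac{18}{7} \left(-375\right) = - \frac{6750}{7}$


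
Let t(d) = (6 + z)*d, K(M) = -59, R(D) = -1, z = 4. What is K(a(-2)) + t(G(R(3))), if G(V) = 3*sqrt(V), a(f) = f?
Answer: -59 + 30*I ≈ -59.0 + 30.0*I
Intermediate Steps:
t(d) = 10*d (t(d) = (6 + 4)*d = 10*d)
K(a(-2)) + t(G(R(3))) = -59 + 10*(3*sqrt(-1)) = -59 + 10*(3*I) = -59 + 30*I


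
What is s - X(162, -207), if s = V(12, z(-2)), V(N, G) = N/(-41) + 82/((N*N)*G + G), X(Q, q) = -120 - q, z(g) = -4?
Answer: -1039591/11890 ≈ -87.434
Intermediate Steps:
V(N, G) = 82/(G + G*N**2) - N/41 (V(N, G) = N*(-1/41) + 82/(N**2*G + G) = -N/41 + 82/(G*N**2 + G) = -N/41 + 82/(G + G*N**2) = 82/(G + G*N**2) - N/41)
s = -5161/11890 (s = (1/41)*(3362 - 1*(-4)*12 - 1*(-4)*12**3)/(-4*(1 + 12**2)) = (1/41)*(-1/4)*(3362 + 48 - 1*(-4)*1728)/(1 + 144) = (1/41)*(-1/4)*(3362 + 48 + 6912)/145 = (1/41)*(-1/4)*(1/145)*10322 = -5161/11890 ≈ -0.43406)
s - X(162, -207) = -5161/11890 - (-120 - 1*(-207)) = -5161/11890 - (-120 + 207) = -5161/11890 - 1*87 = -5161/11890 - 87 = -1039591/11890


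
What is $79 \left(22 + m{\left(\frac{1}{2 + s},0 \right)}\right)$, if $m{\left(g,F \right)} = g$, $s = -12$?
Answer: $\frac{17301}{10} \approx 1730.1$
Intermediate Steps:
$79 \left(22 + m{\left(\frac{1}{2 + s},0 \right)}\right) = 79 \left(22 + \frac{1}{2 - 12}\right) = 79 \left(22 + \frac{1}{-10}\right) = 79 \left(22 - \frac{1}{10}\right) = 79 \cdot \frac{219}{10} = \frac{17301}{10}$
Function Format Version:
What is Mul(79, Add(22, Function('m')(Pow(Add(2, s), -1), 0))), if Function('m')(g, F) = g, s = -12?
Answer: Rational(17301, 10) ≈ 1730.1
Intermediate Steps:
Mul(79, Add(22, Function('m')(Pow(Add(2, s), -1), 0))) = Mul(79, Add(22, Pow(Add(2, -12), -1))) = Mul(79, Add(22, Pow(-10, -1))) = Mul(79, Add(22, Rational(-1, 10))) = Mul(79, Rational(219, 10)) = Rational(17301, 10)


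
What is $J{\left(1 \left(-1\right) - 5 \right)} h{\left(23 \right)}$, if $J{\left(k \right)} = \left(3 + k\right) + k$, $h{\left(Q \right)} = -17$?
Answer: $153$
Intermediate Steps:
$J{\left(k \right)} = 3 + 2 k$
$J{\left(1 \left(-1\right) - 5 \right)} h{\left(23 \right)} = \left(3 + 2 \left(1 \left(-1\right) - 5\right)\right) \left(-17\right) = \left(3 + 2 \left(-1 - 5\right)\right) \left(-17\right) = \left(3 + 2 \left(-6\right)\right) \left(-17\right) = \left(3 - 12\right) \left(-17\right) = \left(-9\right) \left(-17\right) = 153$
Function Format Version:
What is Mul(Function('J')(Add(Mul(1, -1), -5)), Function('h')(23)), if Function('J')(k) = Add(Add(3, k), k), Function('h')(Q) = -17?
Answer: 153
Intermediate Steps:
Function('J')(k) = Add(3, Mul(2, k))
Mul(Function('J')(Add(Mul(1, -1), -5)), Function('h')(23)) = Mul(Add(3, Mul(2, Add(Mul(1, -1), -5))), -17) = Mul(Add(3, Mul(2, Add(-1, -5))), -17) = Mul(Add(3, Mul(2, -6)), -17) = Mul(Add(3, -12), -17) = Mul(-9, -17) = 153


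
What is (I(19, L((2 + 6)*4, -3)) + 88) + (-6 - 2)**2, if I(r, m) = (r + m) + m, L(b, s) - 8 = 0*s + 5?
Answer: 197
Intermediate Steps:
L(b, s) = 13 (L(b, s) = 8 + (0*s + 5) = 8 + (0 + 5) = 8 + 5 = 13)
I(r, m) = r + 2*m (I(r, m) = (m + r) + m = r + 2*m)
(I(19, L((2 + 6)*4, -3)) + 88) + (-6 - 2)**2 = ((19 + 2*13) + 88) + (-6 - 2)**2 = ((19 + 26) + 88) + (-8)**2 = (45 + 88) + 64 = 133 + 64 = 197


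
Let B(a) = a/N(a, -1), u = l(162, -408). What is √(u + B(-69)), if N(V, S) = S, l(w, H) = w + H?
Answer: I*√177 ≈ 13.304*I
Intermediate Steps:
l(w, H) = H + w
u = -246 (u = -408 + 162 = -246)
B(a) = -a (B(a) = a/(-1) = a*(-1) = -a)
√(u + B(-69)) = √(-246 - 1*(-69)) = √(-246 + 69) = √(-177) = I*√177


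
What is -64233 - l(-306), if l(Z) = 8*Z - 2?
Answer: -61783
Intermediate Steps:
l(Z) = -2 + 8*Z
-64233 - l(-306) = -64233 - (-2 + 8*(-306)) = -64233 - (-2 - 2448) = -64233 - 1*(-2450) = -64233 + 2450 = -61783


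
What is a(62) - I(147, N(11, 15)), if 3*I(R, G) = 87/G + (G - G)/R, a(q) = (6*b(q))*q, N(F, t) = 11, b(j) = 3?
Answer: 12247/11 ≈ 1113.4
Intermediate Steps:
a(q) = 18*q (a(q) = (6*3)*q = 18*q)
I(R, G) = 29/G (I(R, G) = (87/G + (G - G)/R)/3 = (87/G + 0/R)/3 = (87/G + 0)/3 = (87/G)/3 = 29/G)
a(62) - I(147, N(11, 15)) = 18*62 - 29/11 = 1116 - 29/11 = 12247/11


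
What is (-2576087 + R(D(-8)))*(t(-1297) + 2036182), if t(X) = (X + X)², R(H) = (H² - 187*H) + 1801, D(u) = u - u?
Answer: -22563663127148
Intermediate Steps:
D(u) = 0
R(H) = 1801 + H² - 187*H
t(X) = 4*X² (t(X) = (2*X)² = 4*X²)
(-2576087 + R(D(-8)))*(t(-1297) + 2036182) = (-2576087 + (1801 + 0² - 187*0))*(4*(-1297)² + 2036182) = (-2576087 + (1801 + 0 + 0))*(4*1682209 + 2036182) = (-2576087 + 1801)*(6728836 + 2036182) = -2574286*8765018 = -22563663127148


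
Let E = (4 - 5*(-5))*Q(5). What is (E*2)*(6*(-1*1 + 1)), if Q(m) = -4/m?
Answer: 0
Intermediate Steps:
E = -116/5 (E = (4 - 5*(-5))*(-4/5) = (4 + 25)*(-4*⅕) = 29*(-⅘) = -116/5 ≈ -23.200)
(E*2)*(6*(-1*1 + 1)) = (-116/5*2)*(6*(-1*1 + 1)) = -1392*(-1 + 1)/5 = -1392*0/5 = -232/5*0 = 0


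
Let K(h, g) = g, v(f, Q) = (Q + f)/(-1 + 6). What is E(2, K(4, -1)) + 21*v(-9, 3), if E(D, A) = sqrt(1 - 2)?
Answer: -126/5 + I ≈ -25.2 + 1.0*I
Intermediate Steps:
v(f, Q) = Q/5 + f/5 (v(f, Q) = (Q + f)/5 = (Q + f)*(1/5) = Q/5 + f/5)
E(D, A) = I (E(D, A) = sqrt(-1) = I)
E(2, K(4, -1)) + 21*v(-9, 3) = I + 21*((1/5)*3 + (1/5)*(-9)) = I + 21*(3/5 - 9/5) = I + 21*(-6/5) = I - 126/5 = -126/5 + I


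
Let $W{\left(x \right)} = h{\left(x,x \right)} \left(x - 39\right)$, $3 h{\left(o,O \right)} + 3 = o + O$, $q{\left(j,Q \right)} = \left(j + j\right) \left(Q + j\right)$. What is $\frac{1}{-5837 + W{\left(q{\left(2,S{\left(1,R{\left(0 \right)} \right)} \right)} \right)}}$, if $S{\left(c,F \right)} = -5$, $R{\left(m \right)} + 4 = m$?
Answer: $- \frac{1}{5378} \approx -0.00018594$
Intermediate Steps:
$R{\left(m \right)} = -4 + m$
$q{\left(j,Q \right)} = 2 j \left(Q + j\right)$
$h{\left(o,O \right)} = -1 + \frac{O}{3} + \frac{o}{3}$ ($h{\left(o,O \right)} = -1 + \frac{o + O}{3} = -1 + \frac{O + o}{3} = -1 + \left(\frac{O}{3} + \frac{o}{3}\right) = -1 + \frac{O}{3} + \frac{o}{3}$)
$W{\left(x \right)} = \left(-1 + \frac{2 x}{3}\right) \left(-39 + x\right)$ ($W{\left(x \right)} = \left(-1 + \frac{x}{3} + \frac{x}{3}\right) \left(x - 39\right) = \left(-1 + \frac{2 x}{3}\right) \left(-39 + x\right)$)
$\frac{1}{-5837 + W{\left(q{\left(2,S{\left(1,R{\left(0 \right)} \right)} \right)} \right)}} = \frac{1}{-5837 + \frac{\left(-39 + 2 \cdot 2 \left(-5 + 2\right)\right) \left(-3 + 2 \cdot 2 \cdot 2 \left(-5 + 2\right)\right)}{3}} = \frac{1}{-5837 + \frac{\left(-39 + 2 \cdot 2 \left(-3\right)\right) \left(-3 + 2 \cdot 2 \cdot 2 \left(-3\right)\right)}{3}} = \frac{1}{-5837 + \frac{\left(-39 - 12\right) \left(-3 + 2 \left(-12\right)\right)}{3}} = \frac{1}{-5837 + \frac{1}{3} \left(-51\right) \left(-3 - 24\right)} = \frac{1}{-5837 + \frac{1}{3} \left(-51\right) \left(-27\right)} = \frac{1}{-5837 + 459} = \frac{1}{-5378} = - \frac{1}{5378}$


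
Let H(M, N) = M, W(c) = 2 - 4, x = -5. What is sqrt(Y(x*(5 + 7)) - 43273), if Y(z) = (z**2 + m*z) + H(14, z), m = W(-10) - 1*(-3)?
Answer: I*sqrt(39719) ≈ 199.3*I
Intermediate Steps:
W(c) = -2
m = 1 (m = -2 - 1*(-3) = -2 + 3 = 1)
Y(z) = 14 + z + z**2 (Y(z) = (z**2 + 1*z) + 14 = (z**2 + z) + 14 = (z + z**2) + 14 = 14 + z + z**2)
sqrt(Y(x*(5 + 7)) - 43273) = sqrt((14 - 5*(5 + 7) + (-5*(5 + 7))**2) - 43273) = sqrt((14 - 5*12 + (-5*12)**2) - 43273) = sqrt((14 - 60 + (-60)**2) - 43273) = sqrt((14 - 60 + 3600) - 43273) = sqrt(3554 - 43273) = sqrt(-39719) = I*sqrt(39719)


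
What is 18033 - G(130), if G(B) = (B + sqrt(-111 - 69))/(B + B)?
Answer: 36065/2 - 3*I*sqrt(5)/130 ≈ 18033.0 - 0.051602*I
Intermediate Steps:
G(B) = (B + 6*I*sqrt(5))/(2*B) (G(B) = (B + sqrt(-180))/((2*B)) = (B + 6*I*sqrt(5))*(1/(2*B)) = (B + 6*I*sqrt(5))/(2*B))
18033 - G(130) = 18033 - (130 + 6*I*sqrt(5))/(2*130) = 18033 - (1/2 + 3*I*sqrt(5)/130) = 18033 + (-1/2 - 3*I*sqrt(5)/130) = 36065/2 - 3*I*sqrt(5)/130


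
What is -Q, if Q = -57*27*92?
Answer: 141588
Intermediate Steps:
Q = -141588 (Q = -1539*92 = -141588)
-Q = -1*(-141588) = 141588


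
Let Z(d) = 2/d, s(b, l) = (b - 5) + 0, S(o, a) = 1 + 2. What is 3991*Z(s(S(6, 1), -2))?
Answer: -3991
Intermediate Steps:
S(o, a) = 3
s(b, l) = -5 + b (s(b, l) = (-5 + b) + 0 = -5 + b)
3991*Z(s(S(6, 1), -2)) = 3991*(2/(-5 + 3)) = 3991*(2/(-2)) = 3991*(2*(-½)) = 3991*(-1) = -3991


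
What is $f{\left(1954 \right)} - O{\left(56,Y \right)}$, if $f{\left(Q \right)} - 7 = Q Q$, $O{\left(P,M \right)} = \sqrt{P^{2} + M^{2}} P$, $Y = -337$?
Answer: $3818123 - 56 \sqrt{116705} \approx 3.799 \cdot 10^{6}$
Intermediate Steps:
$O{\left(P,M \right)} = P \sqrt{M^{2} + P^{2}}$ ($O{\left(P,M \right)} = \sqrt{M^{2} + P^{2}} P = P \sqrt{M^{2} + P^{2}}$)
$f{\left(Q \right)} = 7 + Q^{2}$ ($f{\left(Q \right)} = 7 + Q Q = 7 + Q^{2}$)
$f{\left(1954 \right)} - O{\left(56,Y \right)} = \left(7 + 1954^{2}\right) - 56 \sqrt{\left(-337\right)^{2} + 56^{2}} = \left(7 + 3818116\right) - 56 \sqrt{113569 + 3136} = 3818123 - 56 \sqrt{116705}$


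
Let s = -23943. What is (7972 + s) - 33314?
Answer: -49285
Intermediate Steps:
(7972 + s) - 33314 = (7972 - 23943) - 33314 = -15971 - 33314 = -49285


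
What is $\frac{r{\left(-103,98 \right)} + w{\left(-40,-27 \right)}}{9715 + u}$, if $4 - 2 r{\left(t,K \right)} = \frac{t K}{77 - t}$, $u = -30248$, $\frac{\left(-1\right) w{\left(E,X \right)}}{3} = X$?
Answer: $- \frac{19987}{3695940} \approx -0.0054078$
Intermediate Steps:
$w{\left(E,X \right)} = - 3 X$
$r{\left(t,K \right)} = 2 - \frac{K t}{2 \left(77 - t\right)}$ ($r{\left(t,K \right)} = 2 - \frac{t K \frac{1}{77 - t}}{2} = 2 - \frac{K t \frac{1}{77 - t}}{2} = 2 - \frac{K t}{2 \left(77 - t\right)}$)
$\frac{r{\left(-103,98 \right)} + w{\left(-40,-27 \right)}}{9715 + u} = \frac{\frac{-308 + 4 \left(-103\right) + 98 \left(-103\right)}{2 \left(-77 - 103\right)} - -81}{9715 - 30248} = \frac{\frac{-308 - 412 - 10094}{2 \left(-180\right)} + 81}{-20533} = \left(\frac{1}{2} \left(- \frac{1}{180}\right) \left(-10814\right) + 81\right) \left(- \frac{1}{20533}\right) = \left(\frac{5407}{180} + 81\right) \left(- \frac{1}{20533}\right) = \frac{19987}{180} \left(- \frac{1}{20533}\right) = - \frac{19987}{3695940}$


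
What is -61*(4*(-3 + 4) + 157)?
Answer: -9821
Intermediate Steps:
-61*(4*(-3 + 4) + 157) = -61*(4*1 + 157) = -61*(4 + 157) = -61*161 = -9821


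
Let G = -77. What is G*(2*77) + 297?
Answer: -11561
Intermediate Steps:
G*(2*77) + 297 = -154*77 + 297 = -77*154 + 297 = -11858 + 297 = -11561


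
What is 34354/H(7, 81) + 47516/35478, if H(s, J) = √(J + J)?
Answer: 23758/17739 + 17177*√2/9 ≈ 2700.4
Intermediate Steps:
H(s, J) = √2*√J (H(s, J) = √(2*J) = √2*√J)
34354/H(7, 81) + 47516/35478 = 34354/((√2*√81)) + 47516/35478 = 34354/((√2*9)) + 47516*(1/35478) = 34354/((9*√2)) + 23758/17739 = 34354*(√2/18) + 23758/17739 = 17177*√2/9 + 23758/17739 = 23758/17739 + 17177*√2/9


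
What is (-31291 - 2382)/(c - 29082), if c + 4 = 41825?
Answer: -33673/12739 ≈ -2.6433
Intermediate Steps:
c = 41821 (c = -4 + 41825 = 41821)
(-31291 - 2382)/(c - 29082) = (-31291 - 2382)/(41821 - 29082) = -33673/12739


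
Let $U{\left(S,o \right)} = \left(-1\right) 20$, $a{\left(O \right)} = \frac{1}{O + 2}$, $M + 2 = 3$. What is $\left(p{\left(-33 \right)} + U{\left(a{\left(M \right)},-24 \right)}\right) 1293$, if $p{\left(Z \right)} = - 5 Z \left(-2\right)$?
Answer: $-452550$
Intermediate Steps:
$M = 1$ ($M = -2 + 3 = 1$)
$p{\left(Z \right)} = 10 Z$
$a{\left(O \right)} = \frac{1}{2 + O}$
$U{\left(S,o \right)} = -20$
$\left(p{\left(-33 \right)} + U{\left(a{\left(M \right)},-24 \right)}\right) 1293 = \left(10 \left(-33\right) - 20\right) 1293 = \left(-330 - 20\right) 1293 = \left(-350\right) 1293 = -452550$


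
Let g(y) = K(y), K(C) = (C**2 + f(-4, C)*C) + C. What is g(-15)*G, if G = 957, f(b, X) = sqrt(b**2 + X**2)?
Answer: 200970 - 14355*sqrt(241) ≈ -21880.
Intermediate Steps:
f(b, X) = sqrt(X**2 + b**2)
K(C) = C + C**2 + C*sqrt(16 + C**2) (K(C) = (C**2 + sqrt(C**2 + (-4)**2)*C) + C = (C**2 + sqrt(C**2 + 16)*C) + C = (C**2 + sqrt(16 + C**2)*C) + C = (C**2 + C*sqrt(16 + C**2)) + C = C + C**2 + C*sqrt(16 + C**2))
g(y) = y*(1 + y + sqrt(16 + y**2))
g(-15)*G = -15*(1 - 15 + sqrt(16 + (-15)**2))*957 = -15*(1 - 15 + sqrt(16 + 225))*957 = -15*(1 - 15 + sqrt(241))*957 = -15*(-14 + sqrt(241))*957 = (210 - 15*sqrt(241))*957 = 200970 - 14355*sqrt(241)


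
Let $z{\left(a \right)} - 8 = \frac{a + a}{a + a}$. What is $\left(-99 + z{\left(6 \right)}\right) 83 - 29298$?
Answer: $-36768$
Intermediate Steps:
$z{\left(a \right)} = 9$ ($z{\left(a \right)} = 8 + \frac{a + a}{a + a} = 8 + \frac{2 a}{2 a} = 8 + 2 a \frac{1}{2 a} = 8 + 1 = 9$)
$\left(-99 + z{\left(6 \right)}\right) 83 - 29298 = \left(-99 + 9\right) 83 - 29298 = \left(-90\right) 83 - 29298 = -7470 - 29298 = -36768$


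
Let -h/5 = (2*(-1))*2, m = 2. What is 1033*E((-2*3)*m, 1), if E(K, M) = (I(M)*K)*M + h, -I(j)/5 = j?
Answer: 82640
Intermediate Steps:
I(j) = -5*j
h = 20 (h = -5*2*(-1)*2 = -(-10)*2 = -5*(-4) = 20)
E(K, M) = 20 - 5*K*M² (E(K, M) = ((-5*M)*K)*M + 20 = (-5*K*M)*M + 20 = -5*K*M² + 20 = 20 - 5*K*M²)
1033*E((-2*3)*m, 1) = 1033*(20 - 5*-2*3*2*1²) = 1033*(20 - 5*(-6*2)*1) = 1033*(20 - 5*(-12)*1) = 1033*(20 + 60) = 1033*80 = 82640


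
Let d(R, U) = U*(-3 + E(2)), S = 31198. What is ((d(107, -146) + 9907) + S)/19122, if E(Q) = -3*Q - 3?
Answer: 42857/19122 ≈ 2.2412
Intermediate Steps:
E(Q) = -3 - 3*Q
d(R, U) = -12*U (d(R, U) = U*(-3 + (-3 - 3*2)) = U*(-3 + (-3 - 6)) = U*(-3 - 9) = U*(-12) = -12*U)
((d(107, -146) + 9907) + S)/19122 = ((-12*(-146) + 9907) + 31198)/19122 = ((1752 + 9907) + 31198)*(1/19122) = (11659 + 31198)*(1/19122) = 42857*(1/19122) = 42857/19122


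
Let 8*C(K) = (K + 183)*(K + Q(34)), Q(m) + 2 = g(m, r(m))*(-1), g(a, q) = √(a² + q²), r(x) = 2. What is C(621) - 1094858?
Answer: -2065297/2 - 201*√290 ≈ -1.0361e+6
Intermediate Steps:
Q(m) = -2 - √(4 + m²) (Q(m) = -2 + √(m² + 2²)*(-1) = -2 + √(m² + 4)*(-1) = -2 + √(4 + m²)*(-1) = -2 - √(4 + m²))
C(K) = (183 + K)*(-2 + K - 2*√290)/8 (C(K) = ((K + 183)*(K + (-2 - √(4 + 34²))))/8 = ((183 + K)*(K + (-2 - √(4 + 1156))))/8 = ((183 + K)*(K + (-2 - √1160)))/8 = ((183 + K)*(K + (-2 - 2*√290)))/8 = ((183 + K)*(-2 + K - 2*√290))/8 = (183 + K)*(-2 + K - 2*√290)/8)
C(621) - 1094858 = (-183/4 - 183*√290/4 + (⅛)*621² + (181/8)*621 - ¼*621*√290) - 1094858 = (-183/4 - 183*√290/4 + (⅛)*385641 + 112401/8 - 621*√290/4) - 1094858 = (-183/4 - 183*√290/4 + 385641/8 + 112401/8 - 621*√290/4) - 1094858 = (124419/2 - 201*√290) - 1094858 = -2065297/2 - 201*√290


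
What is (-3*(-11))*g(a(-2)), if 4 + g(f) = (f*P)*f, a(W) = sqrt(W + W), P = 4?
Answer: -660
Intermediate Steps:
a(W) = sqrt(2)*sqrt(W) (a(W) = sqrt(2*W) = sqrt(2)*sqrt(W))
g(f) = -4 + 4*f**2 (g(f) = -4 + (f*4)*f = -4 + (4*f)*f = -4 + 4*f**2)
(-3*(-11))*g(a(-2)) = (-3*(-11))*(-4 + 4*(sqrt(2)*sqrt(-2))**2) = 33*(-4 + 4*(sqrt(2)*(I*sqrt(2)))**2) = 33*(-4 + 4*(2*I)**2) = 33*(-4 + 4*(-4)) = 33*(-4 - 16) = 33*(-20) = -660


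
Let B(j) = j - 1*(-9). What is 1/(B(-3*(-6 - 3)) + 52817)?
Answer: 1/52853 ≈ 1.8920e-5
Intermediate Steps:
B(j) = 9 + j (B(j) = j + 9 = 9 + j)
1/(B(-3*(-6 - 3)) + 52817) = 1/((9 - 3*(-6 - 3)) + 52817) = 1/((9 - 3*(-9)) + 52817) = 1/((9 + 27) + 52817) = 1/(36 + 52817) = 1/52853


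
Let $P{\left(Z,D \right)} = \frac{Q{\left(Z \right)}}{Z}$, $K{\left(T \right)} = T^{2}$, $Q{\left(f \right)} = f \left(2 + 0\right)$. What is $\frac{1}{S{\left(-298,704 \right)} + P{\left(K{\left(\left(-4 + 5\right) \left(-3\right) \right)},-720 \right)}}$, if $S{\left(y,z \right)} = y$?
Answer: $- \frac{1}{296} \approx -0.0033784$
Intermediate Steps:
$Q{\left(f \right)} = 2 f$ ($Q{\left(f \right)} = f 2 = 2 f$)
$P{\left(Z,D \right)} = 2$ ($P{\left(Z,D \right)} = \frac{2 Z}{Z} = 2$)
$\frac{1}{S{\left(-298,704 \right)} + P{\left(K{\left(\left(-4 + 5\right) \left(-3\right) \right)},-720 \right)}} = \frac{1}{-298 + 2} = \frac{1}{-296} = - \frac{1}{296}$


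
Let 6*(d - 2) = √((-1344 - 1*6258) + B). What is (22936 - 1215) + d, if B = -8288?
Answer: 21723 + I*√15890/6 ≈ 21723.0 + 21.009*I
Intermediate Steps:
d = 2 + I*√15890/6 (d = 2 + √((-1344 - 1*6258) - 8288)/6 = 2 + √((-1344 - 6258) - 8288)/6 = 2 + √(-7602 - 8288)/6 = 2 + √(-15890)/6 = 2 + (I*√15890)/6 = 2 + I*√15890/6 ≈ 2.0 + 21.009*I)
(22936 - 1215) + d = (22936 - 1215) + (2 + I*√15890/6) = 21721 + (2 + I*√15890/6) = 21723 + I*√15890/6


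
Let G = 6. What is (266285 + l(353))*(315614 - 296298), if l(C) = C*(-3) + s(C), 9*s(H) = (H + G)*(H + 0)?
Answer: 48555807476/9 ≈ 5.3951e+9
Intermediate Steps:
s(H) = H*(6 + H)/9 (s(H) = ((H + 6)*(H + 0))/9 = ((6 + H)*H)/9 = (H*(6 + H))/9 = H*(6 + H)/9)
l(C) = -3*C + C*(6 + C)/9 (l(C) = C*(-3) + C*(6 + C)/9 = -3*C + C*(6 + C)/9)
(266285 + l(353))*(315614 - 296298) = (266285 + (1/9)*353*(-21 + 353))*(315614 - 296298) = (266285 + (1/9)*353*332)*19316 = (266285 + 117196/9)*19316 = (2513761/9)*19316 = 48555807476/9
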